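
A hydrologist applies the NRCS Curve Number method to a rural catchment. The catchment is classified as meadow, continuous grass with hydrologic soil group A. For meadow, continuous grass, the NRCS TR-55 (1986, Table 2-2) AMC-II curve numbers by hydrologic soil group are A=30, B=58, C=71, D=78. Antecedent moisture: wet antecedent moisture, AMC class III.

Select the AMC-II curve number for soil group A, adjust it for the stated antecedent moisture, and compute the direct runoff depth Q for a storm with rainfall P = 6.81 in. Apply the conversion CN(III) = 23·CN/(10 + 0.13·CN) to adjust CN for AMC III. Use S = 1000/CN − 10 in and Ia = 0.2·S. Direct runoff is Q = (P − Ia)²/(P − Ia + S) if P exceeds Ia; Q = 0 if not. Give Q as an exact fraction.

NRCS table: meadow, continuous grass, soil group A → CN(II) = 30
Adjust CN=30 to AMC III: 23·30/(10 + 0.13·30) → 690 ÷ (139/10) = 6900/139 ≈ 49.640
Retention S: 1000/CN − 10 with CN=49.640 → S = 700/69 ≈ 10.145 in
Ia = 0.2·(700/69) = 140/69 in ≈ 2.029 in
Since P=6.810 > Ia=2.029: effective rainfall P−Ia = 32989/6900 in
Q = (32989/6900)²/((32989/6900) + 700/69) = (1088274121/47610000)/(102989/6900) = 1088274121/710624100 in ≈ 1.531 in

Q = 1088274121/710624100 in ≈ 1.531 in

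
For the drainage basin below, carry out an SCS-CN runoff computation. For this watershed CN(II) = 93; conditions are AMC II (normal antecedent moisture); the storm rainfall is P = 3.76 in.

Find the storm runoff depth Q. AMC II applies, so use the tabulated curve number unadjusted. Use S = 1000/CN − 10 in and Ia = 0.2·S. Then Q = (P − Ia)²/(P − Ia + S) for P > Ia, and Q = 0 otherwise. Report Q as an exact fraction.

Q = 35212832/11790075 in ≈ 2.987 in

AMC II — tabulated CN = 93 applies directly.
Retention S: 1000/CN − 10 with CN=93.000 → S = 70/93 ≈ 0.753 in
Initial abstraction Ia = S/5 = (70/93)/5 = 14/93 ≈ 0.151 in
P − Ia = 3.760 − 0.151 = 8392/2325 ≈ 3.609 in (> 0, runoff occurs)
Q = (8392/2325)²/((8392/2325) + 70/93) = (70425664/5405625)/(10142/2325) = 35212832/11790075 in ≈ 2.987 in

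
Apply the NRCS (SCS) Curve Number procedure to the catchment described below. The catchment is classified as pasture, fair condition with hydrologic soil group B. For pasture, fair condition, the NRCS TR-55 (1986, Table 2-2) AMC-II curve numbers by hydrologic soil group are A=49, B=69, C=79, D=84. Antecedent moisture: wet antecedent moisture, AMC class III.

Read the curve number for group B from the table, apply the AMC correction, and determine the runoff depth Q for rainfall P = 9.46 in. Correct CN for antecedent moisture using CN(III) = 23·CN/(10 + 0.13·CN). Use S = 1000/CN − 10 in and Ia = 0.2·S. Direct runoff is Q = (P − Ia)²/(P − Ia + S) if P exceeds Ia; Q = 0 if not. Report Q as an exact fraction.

Q = 517897561801/69403556850 in ≈ 7.462 in

NRCS table: pasture, fair condition, soil group B → CN(II) = 69
CN(III) from CN(II)=69: (23·69)/(10 + 0.13·69) = 158700/1897 ≈ 83.658
Max retention: S = 1000/(158700/1897) − 10 = 3100/1587 in (≈ 1.953 in)
Ia = 0.2S: 0.2·1.953 = 0.391 in (exactly 620/1587)
Since P=9.460 > Ia=0.391: effective rainfall P−Ia = 719651/79350 in
Q = (719651/79350)²/((719651/79350) + 3100/1587) = (517897561801/6296422500)/(874651/79350) = 517897561801/69403556850 in ≈ 7.462 in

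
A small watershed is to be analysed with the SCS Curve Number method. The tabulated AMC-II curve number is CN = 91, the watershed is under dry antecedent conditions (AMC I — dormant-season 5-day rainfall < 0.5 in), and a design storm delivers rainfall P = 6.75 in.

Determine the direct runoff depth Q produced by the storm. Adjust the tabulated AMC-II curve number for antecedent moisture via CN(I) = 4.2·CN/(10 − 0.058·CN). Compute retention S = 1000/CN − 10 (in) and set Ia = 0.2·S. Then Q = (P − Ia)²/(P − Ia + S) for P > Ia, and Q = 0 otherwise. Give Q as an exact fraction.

Q = 85322667/18684484 in ≈ 4.566 in

Adjust CN=91 to AMC I: 4.2·91/(10 − 0.058·91) → (1911/5) ÷ (2361/500) = 63700/787 ≈ 80.940
Retention S: 1000/CN − 10 with CN=80.940 → S = 1500/637 ≈ 2.355 in
Ia = 0.2·(1500/637) = 300/637 in ≈ 0.471 in
P − Ia = 6.750 − 0.471 = 15999/2548 ≈ 6.279 in (> 0, runoff occurs)
Runoff Q = (P−Ia)²/(P−Ia+S) = (6.279)²/(6.279+2.355) = 85322667/18684484 ≈ 4.566 in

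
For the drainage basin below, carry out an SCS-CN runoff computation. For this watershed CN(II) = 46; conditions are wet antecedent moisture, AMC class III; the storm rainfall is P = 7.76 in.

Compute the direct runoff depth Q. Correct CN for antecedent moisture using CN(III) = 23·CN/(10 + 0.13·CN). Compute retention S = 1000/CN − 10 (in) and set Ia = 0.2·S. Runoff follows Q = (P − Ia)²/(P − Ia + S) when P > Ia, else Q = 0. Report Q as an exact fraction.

CN(III) from CN(II)=46: (23·46)/(10 + 0.13·46) = 52900/799 ≈ 66.208
S = 1000/(52900/799) − 10 = 2700/529 in ≈ 5.104 in
Ia = 0.2·(2700/529) = 540/529 in ≈ 1.021 in
Since P=7.760 > Ia=1.021: effective rainfall P−Ia = 89126/13225 in
Q = (89126/13225)²/((89126/13225) + 2700/529) = (7943443876/174900625)/(156626/13225) = 3971721938/1035689425 in ≈ 3.835 in

Q = 3971721938/1035689425 in ≈ 3.835 in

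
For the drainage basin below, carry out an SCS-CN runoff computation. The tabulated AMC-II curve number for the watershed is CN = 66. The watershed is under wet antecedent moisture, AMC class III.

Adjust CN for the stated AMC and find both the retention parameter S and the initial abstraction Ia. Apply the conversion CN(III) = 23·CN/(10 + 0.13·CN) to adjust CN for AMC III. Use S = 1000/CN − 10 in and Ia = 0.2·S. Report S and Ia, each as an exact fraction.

S = 1700/759 in ≈ 2.240 in; Ia = 340/759 in ≈ 0.448 in

Wet (AMC III): CN(III) = 23·66/(10 + 0.13·66) = 1518/(929/50) = 75900/929 ≈ 81.701
Retention S: 1000/CN − 10 with CN=81.701 → S = 1700/759 ≈ 2.240 in
Initial abstraction Ia = S/5 = (1700/759)/5 = 340/759 ≈ 0.448 in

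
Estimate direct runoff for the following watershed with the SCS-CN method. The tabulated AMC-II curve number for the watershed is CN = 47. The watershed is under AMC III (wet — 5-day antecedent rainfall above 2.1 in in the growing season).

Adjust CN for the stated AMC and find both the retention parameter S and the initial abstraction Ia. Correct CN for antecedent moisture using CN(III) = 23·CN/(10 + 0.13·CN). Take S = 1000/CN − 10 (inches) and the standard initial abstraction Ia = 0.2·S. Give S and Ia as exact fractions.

Wet (AMC III): CN(III) = 23·47/(10 + 0.13·47) = 1081/(1611/100) = 108100/1611 ≈ 67.101
Max retention: S = 1000/(108100/1611) − 10 = 5300/1081 in (≈ 4.903 in)
Ia = 0.2·(5300/1081) = 1060/1081 in ≈ 0.981 in

S = 5300/1081 in ≈ 4.903 in; Ia = 1060/1081 in ≈ 0.981 in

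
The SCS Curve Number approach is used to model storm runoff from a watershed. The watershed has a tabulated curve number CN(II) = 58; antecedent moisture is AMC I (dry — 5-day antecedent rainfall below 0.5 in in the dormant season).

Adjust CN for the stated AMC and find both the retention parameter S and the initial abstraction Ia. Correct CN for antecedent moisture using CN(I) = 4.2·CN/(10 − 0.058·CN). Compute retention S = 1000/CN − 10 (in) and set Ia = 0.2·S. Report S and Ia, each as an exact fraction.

Dry (AMC I): CN(I) = 4.2·58/(10 − 0.058·58) = (1218/5)/(1659/250) = 2900/79 ≈ 36.709
S = 1000/(2900/79) − 10 = 500/29 in ≈ 17.241 in
Ia = 0.2·(500/29) = 100/29 in ≈ 3.448 in

S = 500/29 in ≈ 17.241 in; Ia = 100/29 in ≈ 3.448 in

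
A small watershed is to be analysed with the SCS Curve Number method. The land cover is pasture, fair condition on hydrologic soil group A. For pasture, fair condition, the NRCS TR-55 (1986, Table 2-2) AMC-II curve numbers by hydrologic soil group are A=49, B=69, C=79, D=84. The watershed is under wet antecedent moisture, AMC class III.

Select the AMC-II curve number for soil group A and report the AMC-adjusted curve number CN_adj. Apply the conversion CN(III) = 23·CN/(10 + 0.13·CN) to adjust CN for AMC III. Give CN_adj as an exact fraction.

NRCS table: pasture, fair condition, soil group A → CN(II) = 49
Adjust CN=49 to AMC III: 23·49/(10 + 0.13·49) → 1127 ÷ (1637/100) = 112700/1637 ≈ 68.845

CN_adj = 112700/1637 ≈ 68.845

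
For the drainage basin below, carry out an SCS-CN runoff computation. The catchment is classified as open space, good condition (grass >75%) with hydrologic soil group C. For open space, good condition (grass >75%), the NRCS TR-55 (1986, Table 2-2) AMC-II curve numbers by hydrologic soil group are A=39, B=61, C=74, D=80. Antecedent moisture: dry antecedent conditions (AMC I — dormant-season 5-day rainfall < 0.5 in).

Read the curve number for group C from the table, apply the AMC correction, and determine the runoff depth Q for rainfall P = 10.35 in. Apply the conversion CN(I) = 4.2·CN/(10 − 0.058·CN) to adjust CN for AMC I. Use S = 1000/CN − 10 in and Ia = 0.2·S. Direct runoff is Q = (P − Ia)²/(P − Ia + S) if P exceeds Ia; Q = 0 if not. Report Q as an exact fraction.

Q = 18181555921/4115598060 in ≈ 4.418 in

NRCS table: open space, good condition (grass >75%), soil group C → CN(II) = 74
Dry (AMC I): CN(I) = 4.2·74/(10 − 0.058·74) = (1554/5)/(1427/250) = 77700/1427 ≈ 54.450
Max retention: S = 1000/(77700/1427) − 10 = 6500/777 in (≈ 8.366 in)
Initial abstraction Ia = S/5 = (6500/777)/5 = 1300/777 ≈ 1.673 in
P − Ia = 10.350 − 1.673 = 134839/15540 ≈ 8.677 in (> 0, runoff occurs)
Runoff Q = (P−Ia)²/(P−Ia+S) = (8.677)²/(8.677+8.366) = 18181555921/4115598060 ≈ 4.418 in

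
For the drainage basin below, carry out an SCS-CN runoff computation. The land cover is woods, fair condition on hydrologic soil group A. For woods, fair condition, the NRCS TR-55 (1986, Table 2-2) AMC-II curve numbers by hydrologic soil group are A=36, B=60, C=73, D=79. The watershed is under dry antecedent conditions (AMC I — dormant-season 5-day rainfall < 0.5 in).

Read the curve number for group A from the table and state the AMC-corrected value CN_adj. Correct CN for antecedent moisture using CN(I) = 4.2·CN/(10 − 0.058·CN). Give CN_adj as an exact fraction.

CN_adj = 18900/989 ≈ 19.110

NRCS table: woods, fair condition, soil group A → CN(II) = 36
Dry (AMC I): CN(I) = 4.2·36/(10 − 0.058·36) = (756/5)/(989/125) = 18900/989 ≈ 19.110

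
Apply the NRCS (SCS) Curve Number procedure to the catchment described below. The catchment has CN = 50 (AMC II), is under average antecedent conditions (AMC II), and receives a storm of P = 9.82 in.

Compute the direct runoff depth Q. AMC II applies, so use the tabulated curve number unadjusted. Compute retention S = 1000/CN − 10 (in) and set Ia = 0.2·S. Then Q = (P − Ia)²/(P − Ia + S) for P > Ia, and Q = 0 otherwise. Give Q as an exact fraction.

CN(II) = 50; AMC II needs no correction.
Max retention: S = 1000/50 − 10 = 10 in (≈ 10.000 in)
Ia = 0.2·10 = 2 in ≈ 2.000 in
P − Ia = 9.820 − 2.000 = 391/50 ≈ 7.820 in (> 0, runoff occurs)
Runoff Q = (P−Ia)²/(P−Ia+S) = (7.820)²/(7.820+10.000) = 152881/44550 ≈ 3.432 in

Q = 152881/44550 in ≈ 3.432 in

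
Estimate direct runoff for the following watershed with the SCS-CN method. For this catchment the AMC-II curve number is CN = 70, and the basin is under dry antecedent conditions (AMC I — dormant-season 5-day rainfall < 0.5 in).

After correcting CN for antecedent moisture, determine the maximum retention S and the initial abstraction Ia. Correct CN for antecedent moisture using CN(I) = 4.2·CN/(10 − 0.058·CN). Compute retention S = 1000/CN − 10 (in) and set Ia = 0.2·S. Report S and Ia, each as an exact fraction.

S = 500/49 in ≈ 10.204 in; Ia = 100/49 in ≈ 2.041 in

Dry (AMC I): CN(I) = 4.2·70/(10 − 0.058·70) = 294/(297/50) = 4900/99 ≈ 49.495
Max retention: S = 1000/(4900/99) − 10 = 500/49 in (≈ 10.204 in)
Ia = 0.2·(500/49) = 100/49 in ≈ 2.041 in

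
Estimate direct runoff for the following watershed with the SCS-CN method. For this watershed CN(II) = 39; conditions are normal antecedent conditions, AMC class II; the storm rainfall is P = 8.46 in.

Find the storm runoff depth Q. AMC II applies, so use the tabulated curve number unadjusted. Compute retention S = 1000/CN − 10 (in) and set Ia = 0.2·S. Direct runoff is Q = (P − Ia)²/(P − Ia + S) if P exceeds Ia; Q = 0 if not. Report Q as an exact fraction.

Q = 108097609/79749150 in ≈ 1.355 in

CN(II) = 39; AMC II needs no correction.
Retention S: 1000/CN − 10 with CN=39.000 → S = 610/39 ≈ 15.641 in
Initial abstraction Ia = S/5 = (610/39)/5 = 122/39 ≈ 3.128 in
P − Ia = 8.460 − 3.128 = 10397/1950 ≈ 5.332 in (> 0, runoff occurs)
Q = (10397/1950)²/((10397/1950) + 610/39) = (108097609/3802500)/(40897/1950) = 108097609/79749150 in ≈ 1.355 in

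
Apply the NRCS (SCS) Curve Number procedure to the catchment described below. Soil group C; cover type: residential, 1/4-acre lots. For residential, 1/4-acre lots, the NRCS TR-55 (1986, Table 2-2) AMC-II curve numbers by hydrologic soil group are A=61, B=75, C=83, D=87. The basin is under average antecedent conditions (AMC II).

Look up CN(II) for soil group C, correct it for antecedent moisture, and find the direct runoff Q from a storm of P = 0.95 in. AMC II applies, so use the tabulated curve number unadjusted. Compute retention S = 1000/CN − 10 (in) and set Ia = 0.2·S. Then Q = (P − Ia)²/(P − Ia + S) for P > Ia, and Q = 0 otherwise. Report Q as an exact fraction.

NRCS table: residential, 1/4-acre lots, soil group C → CN(II) = 83
CN(II) = 83; AMC II needs no correction.
Retention S: 1000/CN − 10 with CN=83.000 → S = 170/83 ≈ 2.048 in
Initial abstraction Ia = S/5 = (170/83)/5 = 34/83 ≈ 0.410 in
P − Ia = 0.950 − 0.410 = 897/1660 ≈ 0.540 in (> 0, runoff occurs)
Runoff Q = (P−Ia)²/(P−Ia+S) = (0.540)²/(0.540+2.048) = 804609/7133020 ≈ 0.113 in

Q = 804609/7133020 in ≈ 0.113 in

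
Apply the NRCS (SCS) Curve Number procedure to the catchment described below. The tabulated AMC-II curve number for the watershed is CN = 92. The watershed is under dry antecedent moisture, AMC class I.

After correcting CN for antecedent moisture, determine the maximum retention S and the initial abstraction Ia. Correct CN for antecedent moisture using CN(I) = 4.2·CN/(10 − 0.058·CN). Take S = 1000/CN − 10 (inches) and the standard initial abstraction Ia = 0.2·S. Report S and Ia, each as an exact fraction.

S = 1000/483 in ≈ 2.070 in; Ia = 200/483 in ≈ 0.414 in

CN(I) from CN(II)=92: (4.2·92)/(10 − 0.058·92) = 48300/583 ≈ 82.847
Retention S: 1000/CN − 10 with CN=82.847 → S = 1000/483 ≈ 2.070 in
Initial abstraction Ia = S/5 = (1000/483)/5 = 200/483 ≈ 0.414 in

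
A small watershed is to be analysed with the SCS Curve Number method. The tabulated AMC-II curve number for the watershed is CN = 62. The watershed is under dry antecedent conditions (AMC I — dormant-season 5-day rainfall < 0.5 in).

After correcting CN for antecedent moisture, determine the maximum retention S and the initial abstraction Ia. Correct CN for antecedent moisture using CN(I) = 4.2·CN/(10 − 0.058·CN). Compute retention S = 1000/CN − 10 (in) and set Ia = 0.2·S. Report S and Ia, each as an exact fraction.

Adjust CN=62 to AMC I: 4.2·62/(10 − 0.058·62) → (1302/5) ÷ (1601/250) = 65100/1601 ≈ 40.662
Max retention: S = 1000/(65100/1601) − 10 = 9500/651 in (≈ 14.593 in)
Ia = 0.2·(9500/651) = 1900/651 in ≈ 2.919 in

S = 9500/651 in ≈ 14.593 in; Ia = 1900/651 in ≈ 2.919 in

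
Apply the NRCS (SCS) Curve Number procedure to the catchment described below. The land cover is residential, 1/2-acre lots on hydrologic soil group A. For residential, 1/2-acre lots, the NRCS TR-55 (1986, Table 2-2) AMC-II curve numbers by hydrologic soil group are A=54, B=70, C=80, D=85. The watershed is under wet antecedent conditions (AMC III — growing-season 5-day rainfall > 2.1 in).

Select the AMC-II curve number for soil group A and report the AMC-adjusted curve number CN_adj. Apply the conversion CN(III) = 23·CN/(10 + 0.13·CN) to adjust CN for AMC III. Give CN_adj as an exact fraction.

CN_adj = 2700/37 ≈ 72.973

NRCS table: residential, 1/2-acre lots, soil group A → CN(II) = 54
Wet (AMC III): CN(III) = 23·54/(10 + 0.13·54) = 1242/(851/50) = 2700/37 ≈ 72.973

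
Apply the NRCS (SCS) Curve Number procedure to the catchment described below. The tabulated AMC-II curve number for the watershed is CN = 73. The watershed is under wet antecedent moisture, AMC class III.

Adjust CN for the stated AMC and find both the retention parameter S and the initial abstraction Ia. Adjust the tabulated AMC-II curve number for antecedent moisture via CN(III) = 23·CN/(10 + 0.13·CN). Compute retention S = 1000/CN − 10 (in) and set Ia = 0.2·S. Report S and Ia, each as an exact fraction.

S = 2700/1679 in ≈ 1.608 in; Ia = 540/1679 in ≈ 0.322 in

Adjust CN=73 to AMC III: 23·73/(10 + 0.13·73) → 1679 ÷ (1949/100) = 167900/1949 ≈ 86.147
S = 1000/(167900/1949) − 10 = 2700/1679 in ≈ 1.608 in
Ia = 0.2S: 0.2·1.608 = 0.322 in (exactly 540/1679)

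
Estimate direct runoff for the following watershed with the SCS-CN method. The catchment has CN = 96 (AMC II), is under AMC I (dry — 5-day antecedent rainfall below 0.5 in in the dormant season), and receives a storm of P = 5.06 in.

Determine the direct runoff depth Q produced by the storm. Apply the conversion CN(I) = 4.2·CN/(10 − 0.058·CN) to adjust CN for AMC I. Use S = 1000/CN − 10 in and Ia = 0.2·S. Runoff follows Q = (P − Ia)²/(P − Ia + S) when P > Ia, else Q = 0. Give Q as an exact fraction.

CN(I) from CN(II)=96: (4.2·96)/(10 − 0.058·96) = 25200/277 ≈ 90.975
S = 1000/(25200/277) − 10 = 125/126 in ≈ 0.992 in
Ia = 0.2·(125/126) = 25/126 in ≈ 0.198 in
Excess rainfall: 5.060 − 0.198 = 4.862 in; P > Ia so Q > 0
Q = (7657/1575)²/((7657/1575) + 125/126) = (58629649/2480625)/(18439/3150) = 117259298/29041425 in ≈ 4.038 in

Q = 117259298/29041425 in ≈ 4.038 in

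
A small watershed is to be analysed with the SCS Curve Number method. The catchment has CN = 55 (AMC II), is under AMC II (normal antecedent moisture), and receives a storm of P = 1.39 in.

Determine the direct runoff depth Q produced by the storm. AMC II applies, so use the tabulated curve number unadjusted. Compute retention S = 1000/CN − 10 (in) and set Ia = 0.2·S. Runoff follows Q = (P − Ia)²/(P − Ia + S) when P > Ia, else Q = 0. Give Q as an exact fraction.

Average conditions: CN = 55 (no AMC adjustment).
S = 1000/55 − 10 = 90/11 in ≈ 8.182 in
Ia = 0.2·(90/11) = 18/11 in ≈ 1.636 in
P = 1.390 ≤ Ia = 1.636 in: entire storm abstracted, Q = 0.

Q = 0 in ≈ 0.000 in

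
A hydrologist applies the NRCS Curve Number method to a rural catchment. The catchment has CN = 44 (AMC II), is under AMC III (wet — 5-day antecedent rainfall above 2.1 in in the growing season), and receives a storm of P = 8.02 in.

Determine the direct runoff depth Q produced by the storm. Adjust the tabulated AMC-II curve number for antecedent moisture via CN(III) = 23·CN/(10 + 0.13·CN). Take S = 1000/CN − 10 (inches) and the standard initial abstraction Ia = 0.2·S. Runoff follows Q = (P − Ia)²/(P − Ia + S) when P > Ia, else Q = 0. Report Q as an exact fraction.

CN(III) from CN(II)=44: (23·44)/(10 + 0.13·44) = 25300/393 ≈ 64.377
Retention S: 1000/CN − 10 with CN=64.377 → S = 1400/253 ≈ 5.534 in
Initial abstraction Ia = S/5 = (1400/253)/5 = 280/253 ≈ 1.107 in
Since P=8.020 > Ia=1.107: effective rainfall P−Ia = 87453/12650 in
Runoff Q = (P−Ia)²/(P−Ia+S) = (6.913)²/(6.913+5.534) = 7648027209/1991780450 ≈ 3.840 in

Q = 7648027209/1991780450 in ≈ 3.840 in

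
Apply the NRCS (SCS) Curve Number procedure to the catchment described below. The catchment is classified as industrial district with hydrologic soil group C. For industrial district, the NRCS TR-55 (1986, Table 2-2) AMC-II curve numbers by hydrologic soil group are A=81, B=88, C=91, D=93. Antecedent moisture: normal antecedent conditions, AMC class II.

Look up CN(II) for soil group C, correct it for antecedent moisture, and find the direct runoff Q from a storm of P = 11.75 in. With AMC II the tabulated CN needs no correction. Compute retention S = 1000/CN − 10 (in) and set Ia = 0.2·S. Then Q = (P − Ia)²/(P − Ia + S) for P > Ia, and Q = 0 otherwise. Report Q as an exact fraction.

Q = 3536405/332332 in ≈ 10.641 in

NRCS table: industrial district, soil group C → CN(II) = 91
Average conditions: CN = 91 (no AMC adjustment).
S = 1000/91 − 10 = 90/91 in ≈ 0.989 in
Ia = 0.2·(90/91) = 18/91 in ≈ 0.198 in
Excess rainfall: 11.750 − 0.198 = 11.552 in; P > Ia so Q > 0
Q = (4205/364)²/((4205/364) + 90/91) = (17682025/132496)/(4565/364) = 3536405/332332 in ≈ 10.641 in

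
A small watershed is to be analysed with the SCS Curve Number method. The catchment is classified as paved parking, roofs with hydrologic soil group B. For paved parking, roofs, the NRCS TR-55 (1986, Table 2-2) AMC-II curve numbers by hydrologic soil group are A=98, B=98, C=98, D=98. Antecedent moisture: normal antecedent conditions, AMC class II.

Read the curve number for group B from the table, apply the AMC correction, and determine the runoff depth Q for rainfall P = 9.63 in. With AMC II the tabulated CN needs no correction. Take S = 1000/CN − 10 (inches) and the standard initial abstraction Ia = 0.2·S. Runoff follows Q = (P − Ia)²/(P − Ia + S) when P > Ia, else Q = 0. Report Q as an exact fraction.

Q = 2207778169/235136300 in ≈ 9.389 in

NRCS table: paved parking, roofs, soil group B → CN(II) = 98
CN(II) = 98; AMC II needs no correction.
Max retention: S = 1000/98 − 10 = 10/49 in (≈ 0.204 in)
Ia = 0.2·(10/49) = 2/49 in ≈ 0.041 in
Since P=9.630 > Ia=0.041: effective rainfall P−Ia = 46987/4900 in
Runoff Q = (P−Ia)²/(P−Ia+S) = (9.589)²/(9.589+0.204) = 2207778169/235136300 ≈ 9.389 in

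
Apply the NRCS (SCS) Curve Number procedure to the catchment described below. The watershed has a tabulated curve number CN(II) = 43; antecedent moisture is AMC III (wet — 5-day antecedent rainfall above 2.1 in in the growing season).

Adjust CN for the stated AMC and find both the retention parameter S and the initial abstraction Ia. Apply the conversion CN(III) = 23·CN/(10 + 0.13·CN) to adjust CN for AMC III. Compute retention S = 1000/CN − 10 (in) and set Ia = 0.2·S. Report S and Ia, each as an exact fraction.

CN(III) from CN(II)=43: (23·43)/(10 + 0.13·43) = 98900/1559 ≈ 63.438
S = 1000/(98900/1559) − 10 = 5700/989 in ≈ 5.763 in
Initial abstraction Ia = S/5 = (5700/989)/5 = 1140/989 ≈ 1.153 in

S = 5700/989 in ≈ 5.763 in; Ia = 1140/989 in ≈ 1.153 in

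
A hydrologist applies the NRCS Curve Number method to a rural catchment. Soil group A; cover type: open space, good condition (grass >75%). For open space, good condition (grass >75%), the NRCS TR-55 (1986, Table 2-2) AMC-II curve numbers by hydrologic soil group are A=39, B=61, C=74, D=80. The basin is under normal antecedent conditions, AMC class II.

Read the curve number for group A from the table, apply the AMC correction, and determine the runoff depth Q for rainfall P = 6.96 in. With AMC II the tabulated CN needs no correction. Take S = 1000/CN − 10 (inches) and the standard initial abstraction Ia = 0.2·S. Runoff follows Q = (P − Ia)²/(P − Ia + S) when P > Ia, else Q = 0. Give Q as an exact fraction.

Q = 6978848/9255675 in ≈ 0.754 in

NRCS table: open space, good condition (grass >75%), soil group A → CN(II) = 39
AMC II — tabulated CN = 39 applies directly.
S = 1000/39 − 10 = 610/39 in ≈ 15.641 in
Ia = 0.2·(610/39) = 122/39 in ≈ 3.128 in
Since P=6.960 > Ia=3.128: effective rainfall P−Ia = 3736/975 in
Q: (3736/975)² ÷ (18986/975) = 6978848/9255675 in (≈ 0.754 in)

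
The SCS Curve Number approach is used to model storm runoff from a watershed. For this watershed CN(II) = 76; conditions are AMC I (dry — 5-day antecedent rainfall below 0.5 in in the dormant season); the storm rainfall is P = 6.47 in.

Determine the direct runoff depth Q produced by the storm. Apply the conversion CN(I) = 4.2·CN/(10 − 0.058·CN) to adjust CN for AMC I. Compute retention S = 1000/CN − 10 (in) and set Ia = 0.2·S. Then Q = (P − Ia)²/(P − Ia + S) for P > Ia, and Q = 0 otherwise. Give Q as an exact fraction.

Q = 4362734601/2208478300 in ≈ 1.975 in

CN(I) from CN(II)=76: (4.2·76)/(10 − 0.058·76) = 13300/233 ≈ 57.082
S = 1000/(13300/233) − 10 = 1000/133 in ≈ 7.519 in
Ia = 0.2·(1000/133) = 200/133 in ≈ 1.504 in
P − Ia = 6.470 − 1.504 = 66051/13300 ≈ 4.966 in (> 0, runoff occurs)
Q = (66051/13300)²/((66051/13300) + 1000/133) = (4362734601/176890000)/(166051/13300) = 4362734601/2208478300 in ≈ 1.975 in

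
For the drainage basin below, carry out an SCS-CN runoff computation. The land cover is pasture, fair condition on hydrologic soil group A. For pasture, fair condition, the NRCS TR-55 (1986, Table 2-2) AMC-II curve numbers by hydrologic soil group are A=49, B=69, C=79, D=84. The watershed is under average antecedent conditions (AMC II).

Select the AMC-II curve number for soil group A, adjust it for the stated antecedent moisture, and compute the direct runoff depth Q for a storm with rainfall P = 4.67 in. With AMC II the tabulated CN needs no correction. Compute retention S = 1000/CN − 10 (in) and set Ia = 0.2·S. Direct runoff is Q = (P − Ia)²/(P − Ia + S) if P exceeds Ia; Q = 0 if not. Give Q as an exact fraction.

Q = 160858489/312046700 in ≈ 0.515 in

NRCS table: pasture, fair condition, soil group A → CN(II) = 49
CN(II) = 49; AMC II needs no correction.
S = 1000/49 − 10 = 510/49 in ≈ 10.408 in
Ia = 0.2·(510/49) = 102/49 in ≈ 2.082 in
Since P=4.670 > Ia=2.082: effective rainfall P−Ia = 12683/4900 in
Q = (12683/4900)²/((12683/4900) + 510/49) = (160858489/24010000)/(63683/4900) = 160858489/312046700 in ≈ 0.515 in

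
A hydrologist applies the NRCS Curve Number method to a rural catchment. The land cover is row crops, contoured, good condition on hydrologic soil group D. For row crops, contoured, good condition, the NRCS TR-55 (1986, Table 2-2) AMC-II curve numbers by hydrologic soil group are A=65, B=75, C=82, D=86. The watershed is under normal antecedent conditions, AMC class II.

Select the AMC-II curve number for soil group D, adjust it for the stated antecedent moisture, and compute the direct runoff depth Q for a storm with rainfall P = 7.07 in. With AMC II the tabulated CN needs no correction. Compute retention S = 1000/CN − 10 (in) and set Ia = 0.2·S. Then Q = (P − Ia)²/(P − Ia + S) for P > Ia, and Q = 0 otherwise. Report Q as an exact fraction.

Q = 120151143/22114900 in ≈ 5.433 in

NRCS table: row crops, contoured, good condition, soil group D → CN(II) = 86
CN(II) = 86; AMC II needs no correction.
Retention S: 1000/CN − 10 with CN=86.000 → S = 70/43 ≈ 1.628 in
Initial abstraction Ia = S/5 = (70/43)/5 = 14/43 ≈ 0.326 in
P − Ia = 7.070 − 0.326 = 29001/4300 ≈ 6.744 in (> 0, runoff occurs)
Q: (29001/4300)² ÷ (36001/4300) = 120151143/22114900 in (≈ 5.433 in)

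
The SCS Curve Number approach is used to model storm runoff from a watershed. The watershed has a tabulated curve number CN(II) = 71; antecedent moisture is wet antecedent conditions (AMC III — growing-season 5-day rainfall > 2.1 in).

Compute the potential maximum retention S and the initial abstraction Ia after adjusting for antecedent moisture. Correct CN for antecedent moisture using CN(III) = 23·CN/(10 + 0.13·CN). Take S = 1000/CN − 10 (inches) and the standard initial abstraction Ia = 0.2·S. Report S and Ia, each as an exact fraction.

S = 2900/1633 in ≈ 1.776 in; Ia = 580/1633 in ≈ 0.355 in

Adjust CN=71 to AMC III: 23·71/(10 + 0.13·71) → 1633 ÷ (1923/100) = 163300/1923 ≈ 84.919
Max retention: S = 1000/(163300/1923) − 10 = 2900/1633 in (≈ 1.776 in)
Ia = 0.2·(2900/1633) = 580/1633 in ≈ 0.355 in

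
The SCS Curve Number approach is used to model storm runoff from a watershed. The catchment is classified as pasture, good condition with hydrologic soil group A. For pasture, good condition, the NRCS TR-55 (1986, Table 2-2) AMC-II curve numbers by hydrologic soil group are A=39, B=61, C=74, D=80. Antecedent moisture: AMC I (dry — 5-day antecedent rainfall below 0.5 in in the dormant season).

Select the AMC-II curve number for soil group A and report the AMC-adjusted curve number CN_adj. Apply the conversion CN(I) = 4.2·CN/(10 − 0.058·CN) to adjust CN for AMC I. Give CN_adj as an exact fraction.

NRCS table: pasture, good condition, soil group A → CN(II) = 39
Dry (AMC I): CN(I) = 4.2·39/(10 − 0.058·39) = (819/5)/(3869/500) = 81900/3869 ≈ 21.168

CN_adj = 81900/3869 ≈ 21.168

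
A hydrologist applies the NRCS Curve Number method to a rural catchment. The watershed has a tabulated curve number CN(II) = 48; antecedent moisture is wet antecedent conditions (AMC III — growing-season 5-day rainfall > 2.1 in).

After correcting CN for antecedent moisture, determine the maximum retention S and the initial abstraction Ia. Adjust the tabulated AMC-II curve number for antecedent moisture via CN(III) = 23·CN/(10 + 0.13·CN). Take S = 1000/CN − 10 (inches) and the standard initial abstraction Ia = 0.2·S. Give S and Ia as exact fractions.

S = 325/69 in ≈ 4.710 in; Ia = 65/69 in ≈ 0.942 in

Wet (AMC III): CN(III) = 23·48/(10 + 0.13·48) = 1104/(406/25) = 13800/203 ≈ 67.980
S = 1000/(13800/203) − 10 = 325/69 in ≈ 4.710 in
Ia = 0.2·(325/69) = 65/69 in ≈ 0.942 in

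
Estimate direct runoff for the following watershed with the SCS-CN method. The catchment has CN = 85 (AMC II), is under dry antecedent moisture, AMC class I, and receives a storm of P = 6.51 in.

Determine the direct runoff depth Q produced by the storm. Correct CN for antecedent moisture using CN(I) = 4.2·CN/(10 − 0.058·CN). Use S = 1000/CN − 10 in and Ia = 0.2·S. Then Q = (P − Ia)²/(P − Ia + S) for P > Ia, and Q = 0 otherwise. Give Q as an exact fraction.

CN(I) from CN(II)=85: (4.2·85)/(10 − 0.058·85) = 11900/169 ≈ 70.414
S = 1000/(11900/169) − 10 = 500/119 in ≈ 4.202 in
Initial abstraction Ia = S/5 = (500/119)/5 = 100/119 ≈ 0.840 in
Excess rainfall: 6.510 − 0.840 = 5.670 in; P > Ia so Q > 0
Q = (67469/11900)²/((67469/11900) + 500/119) = (4552065961/141610000)/(117469/11900) = 4552065961/1397881100 in ≈ 3.256 in

Q = 4552065961/1397881100 in ≈ 3.256 in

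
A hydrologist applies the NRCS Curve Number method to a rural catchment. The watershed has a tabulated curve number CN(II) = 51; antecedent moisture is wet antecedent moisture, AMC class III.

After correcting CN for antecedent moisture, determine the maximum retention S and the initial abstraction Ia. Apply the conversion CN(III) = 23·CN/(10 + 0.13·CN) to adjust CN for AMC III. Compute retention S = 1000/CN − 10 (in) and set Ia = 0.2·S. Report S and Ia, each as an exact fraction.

CN(III) from CN(II)=51: (23·51)/(10 + 0.13·51) = 117300/1663 ≈ 70.535
S = 1000/(117300/1663) − 10 = 4900/1173 in ≈ 4.177 in
Initial abstraction Ia = S/5 = (4900/1173)/5 = 980/1173 ≈ 0.835 in

S = 4900/1173 in ≈ 4.177 in; Ia = 980/1173 in ≈ 0.835 in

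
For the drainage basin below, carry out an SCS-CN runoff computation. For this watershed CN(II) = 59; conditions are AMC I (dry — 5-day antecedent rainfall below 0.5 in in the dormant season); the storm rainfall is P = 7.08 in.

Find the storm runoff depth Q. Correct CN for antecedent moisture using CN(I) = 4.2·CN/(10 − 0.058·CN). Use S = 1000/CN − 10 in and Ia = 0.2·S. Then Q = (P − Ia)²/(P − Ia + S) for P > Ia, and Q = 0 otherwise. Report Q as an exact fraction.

Q = 13642940809/19492660425 in ≈ 0.700 in

Dry (AMC I): CN(I) = 4.2·59/(10 − 0.058·59) = (1239/5)/(3289/500) = 123900/3289 ≈ 37.671
S = 1000/(123900/3289) − 10 = 20500/1239 in ≈ 16.546 in
Ia = 0.2·(20500/1239) = 4100/1239 in ≈ 3.309 in
P − Ia = 7.080 − 3.309 = 116803/30975 ≈ 3.771 in (> 0, runoff occurs)
Runoff Q = (P−Ia)²/(P−Ia+S) = (3.771)²/(3.771+16.546) = 13642940809/19492660425 ≈ 0.700 in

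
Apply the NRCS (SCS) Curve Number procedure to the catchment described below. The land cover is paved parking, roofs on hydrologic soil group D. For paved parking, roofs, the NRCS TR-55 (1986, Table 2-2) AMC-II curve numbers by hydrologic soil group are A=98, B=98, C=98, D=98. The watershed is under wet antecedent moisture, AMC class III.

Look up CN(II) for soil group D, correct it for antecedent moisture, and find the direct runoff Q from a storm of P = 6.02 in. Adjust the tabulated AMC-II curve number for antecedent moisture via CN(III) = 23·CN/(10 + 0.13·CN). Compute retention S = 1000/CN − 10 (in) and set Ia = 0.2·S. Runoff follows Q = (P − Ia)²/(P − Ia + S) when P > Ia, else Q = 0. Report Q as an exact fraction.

Q = 114397503529/19340841450 in ≈ 5.915 in

NRCS table: paved parking, roofs, soil group D → CN(II) = 98
CN(III) from CN(II)=98: (23·98)/(10 + 0.13·98) = 112700/1137 ≈ 99.120
Retention S: 1000/CN − 10 with CN=99.120 → S = 100/1127 ≈ 0.089 in
Ia = 0.2·(100/1127) = 20/1127 in ≈ 0.018 in
Since P=6.020 > Ia=0.018: effective rainfall P−Ia = 338227/56350 in
Q = (338227/56350)²/((338227/56350) + 100/1127) = (114397503529/3175322500)/(343227/56350) = 114397503529/19340841450 in ≈ 5.915 in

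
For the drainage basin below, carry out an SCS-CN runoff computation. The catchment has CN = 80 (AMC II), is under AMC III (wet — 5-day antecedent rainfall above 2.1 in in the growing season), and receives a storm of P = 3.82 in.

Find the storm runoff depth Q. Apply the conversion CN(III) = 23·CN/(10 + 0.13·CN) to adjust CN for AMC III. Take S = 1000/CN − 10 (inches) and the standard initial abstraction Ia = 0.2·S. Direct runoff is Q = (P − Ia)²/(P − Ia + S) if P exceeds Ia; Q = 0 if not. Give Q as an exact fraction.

Q = 17164449/6201950 in ≈ 2.768 in

Wet (AMC III): CN(III) = 23·80/(10 + 0.13·80) = 1840/(102/5) = 4600/51 ≈ 90.196
Max retention: S = 1000/(4600/51) − 10 = 25/23 in (≈ 1.087 in)
Initial abstraction Ia = S/5 = (25/23)/5 = 5/23 ≈ 0.217 in
Excess rainfall: 3.820 − 0.217 = 3.603 in; P > Ia so Q > 0
Runoff Q = (P−Ia)²/(P−Ia+S) = (3.603)²/(3.603+1.087) = 17164449/6201950 ≈ 2.768 in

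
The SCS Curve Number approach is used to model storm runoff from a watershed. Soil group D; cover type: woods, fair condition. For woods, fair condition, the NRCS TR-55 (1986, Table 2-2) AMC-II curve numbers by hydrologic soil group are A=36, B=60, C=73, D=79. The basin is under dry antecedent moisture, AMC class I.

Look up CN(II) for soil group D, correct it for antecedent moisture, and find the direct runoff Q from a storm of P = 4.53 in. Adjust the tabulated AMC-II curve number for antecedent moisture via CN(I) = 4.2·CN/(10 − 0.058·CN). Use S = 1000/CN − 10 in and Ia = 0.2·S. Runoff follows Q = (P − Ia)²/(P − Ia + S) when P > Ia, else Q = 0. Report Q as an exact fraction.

NRCS table: woods, fair condition, soil group D → CN(II) = 79
Adjust CN=79 to AMC I: 4.2·79/(10 − 0.058·79) → (1659/5) ÷ (2709/500) = 7900/129 ≈ 61.240
Max retention: S = 1000/(7900/129) − 10 = 500/79 in (≈ 6.329 in)
Ia = 0.2·(500/79) = 100/79 in ≈ 1.266 in
P − Ia = 4.530 − 1.266 = 25787/7900 ≈ 3.264 in (> 0, runoff occurs)
Q = (25787/7900)²/((25787/7900) + 500/79) = (664969369/62410000)/(75787/7900) = 664969369/598717300 in ≈ 1.111 in

Q = 664969369/598717300 in ≈ 1.111 in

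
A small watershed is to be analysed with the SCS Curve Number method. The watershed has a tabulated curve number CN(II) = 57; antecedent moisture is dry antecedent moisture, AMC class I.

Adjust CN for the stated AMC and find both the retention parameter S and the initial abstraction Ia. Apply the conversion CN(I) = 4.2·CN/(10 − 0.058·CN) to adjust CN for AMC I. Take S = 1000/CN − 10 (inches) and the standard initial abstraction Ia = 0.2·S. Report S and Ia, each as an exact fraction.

CN(I) from CN(II)=57: (4.2·57)/(10 − 0.058·57) = 119700/3347 ≈ 35.763
Max retention: S = 1000/(119700/3347) − 10 = 21500/1197 in (≈ 17.962 in)
Ia = 0.2·(21500/1197) = 4300/1197 in ≈ 3.592 in

S = 21500/1197 in ≈ 17.962 in; Ia = 4300/1197 in ≈ 3.592 in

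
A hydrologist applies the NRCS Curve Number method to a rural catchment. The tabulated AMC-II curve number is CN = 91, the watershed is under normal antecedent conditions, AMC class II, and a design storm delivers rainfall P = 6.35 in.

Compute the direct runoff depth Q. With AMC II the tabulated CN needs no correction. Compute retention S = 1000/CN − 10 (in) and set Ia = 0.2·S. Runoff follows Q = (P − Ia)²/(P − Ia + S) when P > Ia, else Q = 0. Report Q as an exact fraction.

Q = 125372809/23654540 in ≈ 5.300 in

Average conditions: CN = 91 (no AMC adjustment).
S = 1000/91 − 10 = 90/91 in ≈ 0.989 in
Initial abstraction Ia = S/5 = (90/91)/5 = 18/91 ≈ 0.198 in
Since P=6.350 > Ia=0.198: effective rainfall P−Ia = 11197/1820 in
Runoff Q = (P−Ia)²/(P−Ia+S) = (6.152)²/(6.152+0.989) = 125372809/23654540 ≈ 5.300 in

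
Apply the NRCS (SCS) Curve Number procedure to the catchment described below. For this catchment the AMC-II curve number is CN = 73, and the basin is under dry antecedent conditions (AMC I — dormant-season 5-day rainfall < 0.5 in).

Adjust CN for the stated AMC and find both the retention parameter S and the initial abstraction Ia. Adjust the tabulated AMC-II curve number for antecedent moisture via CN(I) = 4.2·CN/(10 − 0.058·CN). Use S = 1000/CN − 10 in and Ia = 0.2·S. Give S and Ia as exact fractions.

Adjust CN=73 to AMC I: 4.2·73/(10 − 0.058·73) → (1533/5) ÷ (2883/500) = 51100/961 ≈ 53.174
S = 1000/(51100/961) − 10 = 4500/511 in ≈ 8.806 in
Initial abstraction Ia = S/5 = (4500/511)/5 = 900/511 ≈ 1.761 in

S = 4500/511 in ≈ 8.806 in; Ia = 900/511 in ≈ 1.761 in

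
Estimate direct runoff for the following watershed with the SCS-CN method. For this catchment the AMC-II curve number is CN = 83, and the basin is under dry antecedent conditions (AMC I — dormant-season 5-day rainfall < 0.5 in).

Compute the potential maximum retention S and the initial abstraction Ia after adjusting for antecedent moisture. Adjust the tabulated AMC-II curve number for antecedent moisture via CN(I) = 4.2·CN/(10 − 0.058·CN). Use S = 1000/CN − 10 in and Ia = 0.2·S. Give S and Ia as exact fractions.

S = 8500/1743 in ≈ 4.877 in; Ia = 1700/1743 in ≈ 0.975 in

Adjust CN=83 to AMC I: 4.2·83/(10 − 0.058·83) → (1743/5) ÷ (2593/500) = 174300/2593 ≈ 67.219
S = 1000/(174300/2593) − 10 = 8500/1743 in ≈ 4.877 in
Initial abstraction Ia = S/5 = (8500/1743)/5 = 1700/1743 ≈ 0.975 in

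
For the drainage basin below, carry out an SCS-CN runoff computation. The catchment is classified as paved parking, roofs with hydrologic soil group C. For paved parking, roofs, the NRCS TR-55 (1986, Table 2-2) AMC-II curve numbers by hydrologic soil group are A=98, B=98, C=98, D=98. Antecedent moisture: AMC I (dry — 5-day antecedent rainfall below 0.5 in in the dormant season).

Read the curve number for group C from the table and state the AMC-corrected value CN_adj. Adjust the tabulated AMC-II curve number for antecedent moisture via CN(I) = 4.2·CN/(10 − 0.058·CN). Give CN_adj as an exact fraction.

CN_adj = 102900/1079 ≈ 95.366

NRCS table: paved parking, roofs, soil group C → CN(II) = 98
Dry (AMC I): CN(I) = 4.2·98/(10 − 0.058·98) = (2058/5)/(1079/250) = 102900/1079 ≈ 95.366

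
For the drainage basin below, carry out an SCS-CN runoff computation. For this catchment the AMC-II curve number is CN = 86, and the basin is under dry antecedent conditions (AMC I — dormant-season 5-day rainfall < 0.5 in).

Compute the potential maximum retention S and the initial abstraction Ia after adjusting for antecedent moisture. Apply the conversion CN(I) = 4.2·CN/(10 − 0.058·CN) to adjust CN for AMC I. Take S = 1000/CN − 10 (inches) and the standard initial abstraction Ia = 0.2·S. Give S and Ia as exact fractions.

Adjust CN=86 to AMC I: 4.2·86/(10 − 0.058·86) → (1806/5) ÷ (1253/250) = 12900/179 ≈ 72.067
Retention S: 1000/CN − 10 with CN=72.067 → S = 500/129 ≈ 3.876 in
Initial abstraction Ia = S/5 = (500/129)/5 = 100/129 ≈ 0.775 in

S = 500/129 in ≈ 3.876 in; Ia = 100/129 in ≈ 0.775 in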